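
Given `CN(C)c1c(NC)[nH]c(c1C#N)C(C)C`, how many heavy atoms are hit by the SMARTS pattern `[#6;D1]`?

5

Check the 15 heavy atoms by environment: 1× n (aromatic, D2) → no; 4× c (aromatic, D3) → no; 1× N (D3) → no; 5× C (D1) → match; 1× C (D3) → no; 1× C (D2) → no; 1× N (D1) → no; 1× N (D2) → no.
That gives 5 matching atoms.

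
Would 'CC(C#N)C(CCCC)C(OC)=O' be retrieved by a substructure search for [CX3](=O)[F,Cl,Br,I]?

The pattern [CX3](=O)[F,Cl,Br,I] describes a carbonyl carbon bonded to a halogen — an acyl halide.
The closest candidate here is a methyl-ester group (-C(=O)OCH3), but the carbonyl is bonded to -O-C, not to a halogen. No other fragment satisfies the full query, so there is no match.

No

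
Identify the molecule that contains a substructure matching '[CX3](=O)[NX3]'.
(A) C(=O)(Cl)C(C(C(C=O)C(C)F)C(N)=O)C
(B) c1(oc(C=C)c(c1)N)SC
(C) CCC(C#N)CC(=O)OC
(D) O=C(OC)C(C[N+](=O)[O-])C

A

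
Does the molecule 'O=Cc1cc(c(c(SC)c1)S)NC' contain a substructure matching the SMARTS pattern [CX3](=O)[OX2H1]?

The pattern [CX3](=O)[OX2H1] describes an sp2 carbon double-bonded to O and single-bonded to an -OH oxygen — a carboxylic acid.
The closest candidate here is an aldehyde (-CHO), but there is no singly-bonded oxygen on the carbonyl carbon. No other fragment satisfies the full query, so there is no match.

No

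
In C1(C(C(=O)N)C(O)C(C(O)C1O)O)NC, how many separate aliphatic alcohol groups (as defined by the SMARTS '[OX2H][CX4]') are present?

4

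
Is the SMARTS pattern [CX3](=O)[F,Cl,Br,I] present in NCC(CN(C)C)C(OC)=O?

The pattern [CX3](=O)[F,Cl,Br,I] describes a carbonyl carbon bonded to a halogen — an acyl halide.
The closest candidate here is a methyl-ester group (-C(=O)OCH3), but the carbonyl is bonded to -O-C, not to a halogen. No other fragment satisfies the full query, so there is no match.

No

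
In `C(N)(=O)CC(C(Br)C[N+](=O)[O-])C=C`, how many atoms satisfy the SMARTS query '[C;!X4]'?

3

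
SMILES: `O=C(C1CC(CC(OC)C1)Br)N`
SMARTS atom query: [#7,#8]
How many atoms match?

The query [#7,#8] means: nitrogen or oxygen (comma = OR).
Check the 12 heavy atoms by environment: 8× C → no; 2× O → match; 1× N → match; 1× Br → no.
Summing the matching environments: 2 + 1 = 3 matching atoms.

3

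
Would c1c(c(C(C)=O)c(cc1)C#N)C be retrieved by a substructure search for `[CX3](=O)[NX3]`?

The pattern [CX3](=O)[NX3] describes a carbonyl carbon bonded to a trivalent nitrogen — an amide.
The closest candidate here is a nitrile (-C#N), but the nitrile N is NX1 (triple-bonded), not NX3. No other fragment satisfies the full query, so there is no match.

No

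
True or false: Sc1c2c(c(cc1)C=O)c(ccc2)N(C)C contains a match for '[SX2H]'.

True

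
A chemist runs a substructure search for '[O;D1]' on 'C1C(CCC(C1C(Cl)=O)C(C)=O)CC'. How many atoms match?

The query [O;D1] means: aliphatic oxygen bonded to exactly one heavy atom.
Check the 14 heavy atoms by environment: 5× C (D3) → no; 4× C (D2) → no; 2× O (D1) → match; 2× C (D1) → no; 1× Cl (D1) → no.
That gives 2 matching atoms.

2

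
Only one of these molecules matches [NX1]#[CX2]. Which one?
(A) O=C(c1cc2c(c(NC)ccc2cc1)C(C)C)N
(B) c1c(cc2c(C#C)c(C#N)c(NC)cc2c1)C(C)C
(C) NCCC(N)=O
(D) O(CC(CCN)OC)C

B

[NX1]#[CX2] describes a nitrogen triple-bonded to a two-connected carbon (a nitrile).
(A) has a primary amide (-C(=O)NH2) but the nitrogen is NX3, not NX1.
(B) contains a nitrile (-C#N), which satisfies every atom and bond constraint.
(C) has a primary amide (-C(=O)NH2) but the nitrogen is NX3, not NX1.
(D) has a primary amino group (-NH2) but the nitrogen is NX3 (three connections), not NX1 triple-bonded.
So the answer is (B).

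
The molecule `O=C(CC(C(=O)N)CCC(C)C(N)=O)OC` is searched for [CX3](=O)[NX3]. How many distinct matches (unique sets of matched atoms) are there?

2

[CX3](=O)[NX3] is the SMARTS for an amide: a carbonyl carbon bonded to a trivalent nitrogen.
The molecule carries 2 separate instances of a primary amide (-C(=O)NH2) meeting every constraint; each maps to a distinct set of atoms, giving 2 matches.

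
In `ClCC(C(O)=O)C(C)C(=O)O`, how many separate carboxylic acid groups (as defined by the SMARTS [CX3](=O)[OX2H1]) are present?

[CX3](=O)[OX2H1] is the SMARTS for a carboxylic acid: an sp2 carbon double-bonded to O and single-bonded to an -OH oxygen.
The molecule carries 2 separate instances of a carboxylic acid group (-C(=O)OH) meeting every constraint; each maps to a distinct set of atoms, giving 2 matches.

2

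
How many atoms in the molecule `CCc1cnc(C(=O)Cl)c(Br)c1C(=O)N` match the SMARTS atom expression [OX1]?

Check the 15 heavy atoms by environment: 1× n (aromatic, X2) → no; 5× c (aromatic, X3) → no; 2× C (X3) → no; 2× O (X1) → match; 1× N (X3) → no; 2× C (X4) → no; 1× Cl (X1) → no; 1× Br (X1) → no.
That gives 2 matching atoms.

2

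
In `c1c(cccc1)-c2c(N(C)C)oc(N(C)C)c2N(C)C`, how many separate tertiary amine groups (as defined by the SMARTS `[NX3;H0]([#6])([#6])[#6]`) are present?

[NX3;H0]([#6])([#6])[#6] is the SMARTS for a tertiary amine: a trivalent nitrogen with no H, bonded to three carbons.
The molecule carries 3 separate instances of a dimethylamino group (-N(CH3)2) meeting every constraint; each maps to a distinct set of atoms, giving 3 matches.

3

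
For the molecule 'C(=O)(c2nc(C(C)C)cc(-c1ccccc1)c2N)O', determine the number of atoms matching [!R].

7

Check the 19 heavy atoms by environment: 1× n (aromatic, in 6-ring) → no; 11× c (aromatic, in 6-ring) → no; 1× N (acyclic) → match; 4× C (acyclic) → match; 2× O (acyclic) → match.
Summing the matching environments: 1 + 4 + 2 = 7 matching atoms.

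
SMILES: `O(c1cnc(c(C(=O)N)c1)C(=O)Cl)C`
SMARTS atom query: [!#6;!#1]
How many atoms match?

6

The query [!#6;!#1] means: not carbon and not hydrogen — any heteroatom.
Check the 14 heavy atoms by environment: 1× n (aromatic) → match; 5× c (aromatic) → no; 3× C → no; 3× O → match; 1× Cl → match; 1× N → match.
Summing the matching environments: 1 + 3 + 1 + 1 = 6 matching atoms.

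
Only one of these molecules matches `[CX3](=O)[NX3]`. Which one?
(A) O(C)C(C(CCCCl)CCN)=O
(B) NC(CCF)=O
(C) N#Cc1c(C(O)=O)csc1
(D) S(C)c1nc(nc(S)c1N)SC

B

[CX3](=O)[NX3] describes a carbonyl carbon bonded to a trivalent nitrogen (an amide).
(A) has a primary amino group (-NH2) but the -NH2 is not attached to a carbonyl carbon.
(B) contains a primary amide (-C(=O)NH2), which satisfies every atom and bond constraint.
(C) has a nitrile (-C#N) but the nitrile N is NX1 (triple-bonded), not NX3.
(D) has a primary amino group (-NH2) but the -NH2 is not attached to a carbonyl carbon.
So the answer is (B).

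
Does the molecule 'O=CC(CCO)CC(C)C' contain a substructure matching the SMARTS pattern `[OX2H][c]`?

No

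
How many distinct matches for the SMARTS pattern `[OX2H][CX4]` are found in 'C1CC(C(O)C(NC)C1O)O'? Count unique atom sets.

3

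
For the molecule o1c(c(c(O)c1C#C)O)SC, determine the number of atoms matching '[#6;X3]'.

4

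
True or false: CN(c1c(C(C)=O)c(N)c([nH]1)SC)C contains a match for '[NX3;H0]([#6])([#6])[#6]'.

The pattern [NX3;H0]([#6])([#6])[#6] describes a trivalent nitrogen with no H, bonded to three carbons — a tertiary amine.
The molecule carries a dimethylamino group (-N(CH3)2), whose atoms satisfy every constraint of the query, so the pattern matches.

True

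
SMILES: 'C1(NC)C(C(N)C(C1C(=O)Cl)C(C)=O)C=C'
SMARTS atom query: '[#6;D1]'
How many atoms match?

3

The query [#6;D1] means: carbon bonded to exactly one heavy atom.
Check the 16 heavy atoms by environment: 7× C (D3) → no; 2× O (D1) → no; 3× C (D1) → match; 1× C (D2) → no; 1× N (D1) → no; 1× N (D2) → no; 1× Cl (D1) → no.
That gives 3 matching atoms.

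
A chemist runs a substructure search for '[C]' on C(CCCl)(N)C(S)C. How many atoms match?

5

Check the 8 heavy atoms by environment: 5× C → match; 1× S → no; 1× N → no; 1× Cl → no.
That gives 5 matching atoms.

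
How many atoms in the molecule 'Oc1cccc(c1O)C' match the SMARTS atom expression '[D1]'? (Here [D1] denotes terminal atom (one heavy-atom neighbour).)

Check the 9 heavy atoms by environment: 3× c (aromatic, D2) → no; 3× c (aromatic, D3) → no; 2× O (D1) → match; 1× C (D1) → match.
Summing the matching environments: 2 + 1 = 3 matching atoms.

3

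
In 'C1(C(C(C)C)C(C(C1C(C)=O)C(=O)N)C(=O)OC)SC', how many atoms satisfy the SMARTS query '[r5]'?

5

The query [r5] means: r5 matches atoms in a five-membered ring.
Check the 20 heavy atoms by environment: 5× C (in 5-ring) → match; 1× S (acyclic) → no; 9× C (acyclic) → no; 4× O (acyclic) → no; 1× N (acyclic) → no.
That gives 5 matching atoms.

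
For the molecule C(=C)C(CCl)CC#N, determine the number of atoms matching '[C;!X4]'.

The query [C;!X4] means: aliphatic carbon that does not have four total connections.
Check the 8 heavy atoms by environment: 3× C (X4) → no; 1× C (X2) → match; 1× N (X1) → no; 1× Cl (X1) → no; 2× C (X3) → match.
Summing the matching environments: 1 + 2 = 3 matching atoms.

3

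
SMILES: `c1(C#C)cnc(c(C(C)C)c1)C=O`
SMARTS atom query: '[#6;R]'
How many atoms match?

5

The query [#6;R] means: carbon that is part of a ring.
Check the 13 heavy atoms by environment: 1× n (aromatic, in 6-ring) → no; 5× c (aromatic, in 6-ring) → match; 6× C (acyclic) → no; 1× O (acyclic) → no.
That gives 5 matching atoms.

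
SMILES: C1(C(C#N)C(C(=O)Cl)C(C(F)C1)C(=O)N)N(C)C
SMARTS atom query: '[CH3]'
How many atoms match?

2

Check the 18 heavy atoms by environment: 5× C (H1) → no; 1× C (H2) → no; 3× C (H0) → no; 2× N (H0) → no; 2× O (H0) → no; 1× N (H2) → no; 1× Cl (H0) → no; 2× C (H3) → match; 1× F (H0) → no.
That gives 2 matching atoms.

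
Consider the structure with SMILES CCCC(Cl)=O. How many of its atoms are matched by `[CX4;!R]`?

The query [CX4;!R] means: aliphatic carbon with four total connections, not in a ring.
Check the 6 heavy atoms by environment: 3× C (X4, acyclic) → match; 1× C (X3, acyclic) → no; 1× O (X1, acyclic) → no; 1× Cl (X1, acyclic) → no.
That gives 3 matching atoms.

3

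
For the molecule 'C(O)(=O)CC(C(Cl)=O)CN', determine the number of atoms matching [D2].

2

Check the 10 heavy atoms by environment: 2× C (D2) → match; 3× C (D3) → no; 3× O (D1) → no; 1× Cl (D1) → no; 1× N (D1) → no.
That gives 2 matching atoms.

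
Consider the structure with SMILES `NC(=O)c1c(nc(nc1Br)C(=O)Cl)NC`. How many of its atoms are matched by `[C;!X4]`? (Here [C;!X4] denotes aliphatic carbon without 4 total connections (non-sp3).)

2

Check the 15 heavy atoms by environment: 2× n (aromatic, X2) → no; 4× c (aromatic, X3) → no; 2× N (X3) → no; 1× C (X4) → no; 2× C (X3) → match; 2× O (X1) → no; 1× Br (X1) → no; 1× Cl (X1) → no.
That gives 2 matching atoms.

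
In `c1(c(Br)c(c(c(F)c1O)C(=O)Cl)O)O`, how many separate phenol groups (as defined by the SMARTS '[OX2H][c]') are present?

3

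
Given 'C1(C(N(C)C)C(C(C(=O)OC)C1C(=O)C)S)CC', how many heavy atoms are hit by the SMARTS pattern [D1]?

Check the 18 heavy atoms by environment: 7× C (D3) → no; 1× C (D2) → no; 5× C (D1) → match; 1× S (D1) → match; 2× O (D1) → match; 1× N (D3) → no; 1× O (D2) → no.
Summing the matching environments: 5 + 1 + 2 = 8 matching atoms.

8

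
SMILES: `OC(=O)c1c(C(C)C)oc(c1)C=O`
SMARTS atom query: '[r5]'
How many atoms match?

5

The query [r5] means: r5 matches atoms in a five-membered ring.
Check the 13 heavy atoms by environment: 1× o (aromatic, in 5-ring) → match; 4× c (aromatic, in 5-ring) → match; 5× C (acyclic) → no; 3× O (acyclic) → no.
Summing the matching environments: 1 + 4 = 5 matching atoms.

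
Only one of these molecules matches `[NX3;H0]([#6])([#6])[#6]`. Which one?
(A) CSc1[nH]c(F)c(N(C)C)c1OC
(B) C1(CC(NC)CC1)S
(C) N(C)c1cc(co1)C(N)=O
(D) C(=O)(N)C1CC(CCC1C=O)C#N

A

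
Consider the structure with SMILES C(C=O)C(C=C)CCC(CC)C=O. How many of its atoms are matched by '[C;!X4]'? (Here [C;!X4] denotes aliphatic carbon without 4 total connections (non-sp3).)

The query [C;!X4] means: aliphatic carbon that does not have four total connections.
Check the 13 heavy atoms by environment: 7× C (X4) → no; 4× C (X3) → match; 2× O (X1) → no.
That gives 4 matching atoms.

4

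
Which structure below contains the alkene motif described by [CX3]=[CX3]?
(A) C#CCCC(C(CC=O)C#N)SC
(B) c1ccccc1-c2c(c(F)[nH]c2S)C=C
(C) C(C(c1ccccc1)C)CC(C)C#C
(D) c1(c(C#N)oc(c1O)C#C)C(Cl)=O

B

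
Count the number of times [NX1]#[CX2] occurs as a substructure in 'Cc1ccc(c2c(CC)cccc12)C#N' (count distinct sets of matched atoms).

[NX1]#[CX2] is the SMARTS for a nitrile: a nitrogen triple-bonded to a two-connected carbon.
Exactly one fragment in the molecule meets all constraints, giving 1 match.

1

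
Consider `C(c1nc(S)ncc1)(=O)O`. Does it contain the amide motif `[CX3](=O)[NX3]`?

The pattern [CX3](=O)[NX3] describes a carbonyl carbon bonded to a trivalent nitrogen — an amide.
The closest candidate here is a carboxylic acid group (-C(=O)OH), but the carbonyl is bonded to O, not to an NX3 nitrogen. No other fragment satisfies the full query, so there is no match.

No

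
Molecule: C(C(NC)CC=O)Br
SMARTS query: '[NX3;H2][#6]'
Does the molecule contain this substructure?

No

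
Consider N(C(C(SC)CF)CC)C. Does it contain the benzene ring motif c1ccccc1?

No

The pattern c1ccccc1 describes six aromatic carbons in a ring — a benzene ring.
The closest candidate here is a methyl group (-CH3), but no six-membered all-carbon aromatic ring is present. No other fragment satisfies the full query, so there is no match.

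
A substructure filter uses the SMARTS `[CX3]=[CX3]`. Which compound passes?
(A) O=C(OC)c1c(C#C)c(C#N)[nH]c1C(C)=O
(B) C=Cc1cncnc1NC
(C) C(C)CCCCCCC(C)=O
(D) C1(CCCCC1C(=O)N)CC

B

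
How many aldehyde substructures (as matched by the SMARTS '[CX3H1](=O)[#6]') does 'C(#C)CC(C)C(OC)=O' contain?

[CX3H1](=O)[#6] is the SMARTS for an aldehyde: an sp2 carbon with one H, double-bonded to O and single-bonded to carbon.
The molecule has a methyl-ester group (-C(=O)OCH3), but the carbonyl carbon has H0, not H1; nothing else fits, so there are 0 matches.

0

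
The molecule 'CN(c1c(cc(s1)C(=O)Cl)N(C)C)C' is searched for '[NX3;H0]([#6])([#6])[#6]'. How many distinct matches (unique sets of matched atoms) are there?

[NX3;H0]([#6])([#6])[#6] is the SMARTS for a tertiary amine: a trivalent nitrogen with no H, bonded to three carbons.
The molecule carries 2 separate instances of a dimethylamino group (-N(CH3)2) meeting every constraint; each maps to a distinct set of atoms, giving 2 matches.

2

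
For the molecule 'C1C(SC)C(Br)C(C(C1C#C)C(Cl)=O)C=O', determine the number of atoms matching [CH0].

2

The query [CH0] means: aliphatic carbon with no attached hydrogen.
Check the 16 heavy atoms by environment: 1× C (H2) → no; 7× C (H1) → no; 2× O (H0) → no; 2× C (H0) → match; 1× Br (H0) → no; 1× Cl (H0) → no; 1× S (H0) → no; 1× C (H3) → no.
That gives 2 matching atoms.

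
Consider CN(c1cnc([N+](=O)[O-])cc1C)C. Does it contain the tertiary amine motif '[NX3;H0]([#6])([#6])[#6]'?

Yes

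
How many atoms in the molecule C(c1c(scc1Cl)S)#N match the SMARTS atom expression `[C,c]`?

5

The query [C,c] means: comma = OR; matches aliphatic or aromatic carbon — same as #6.
Check the 9 heavy atoms by environment: 1× s (aromatic) → no; 4× c (aromatic) → match; 1× Cl → no; 1× C → match; 1× N → no; 1× S → no.
Summing the matching environments: 4 + 1 = 5 matching atoms.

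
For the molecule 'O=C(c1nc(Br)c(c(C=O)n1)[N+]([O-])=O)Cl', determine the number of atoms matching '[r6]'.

6

Check the 15 heavy atoms by environment: 2× n (aromatic, in 6-ring) → match; 4× c (aromatic, in 6-ring) → match; 2× C (acyclic) → no; 3× O (acyclic) → no; 1× Cl (acyclic) → no; 1× Br (acyclic) → no; 1× N (charge +1, acyclic) → no; 1× O (charge -1, acyclic) → no.
Summing the matching environments: 2 + 4 = 6 matching atoms.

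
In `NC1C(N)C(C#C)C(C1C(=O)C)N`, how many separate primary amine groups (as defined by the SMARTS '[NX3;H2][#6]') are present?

3

[NX3;H2][#6] is the SMARTS for a primary amine: a trivalent nitrogen with two H attached to carbon.
The molecule carries 3 separate instances of a primary amino group (-NH2) meeting every constraint; each maps to a distinct set of atoms, giving 3 matches.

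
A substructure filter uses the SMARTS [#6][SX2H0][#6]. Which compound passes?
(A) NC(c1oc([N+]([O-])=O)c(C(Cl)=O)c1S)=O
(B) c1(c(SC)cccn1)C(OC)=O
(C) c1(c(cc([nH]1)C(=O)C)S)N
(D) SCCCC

B

[#6][SX2H0][#6] describes an aliphatic sulfur bridging two carbons with no H on the sulfur (a thioether).
(A) has a thiol (-SH) but the sulfur has H1, not H0 bridging two carbons.
(B) contains a methylthio ether (-SCH3), which satisfies every atom and bond constraint.
(C) has a thiol (-SH) but the sulfur has H1, not H0 bridging two carbons.
(D) has a thiol (-SH) but the sulfur has H1, not H0 bridging two carbons.
So the answer is (B).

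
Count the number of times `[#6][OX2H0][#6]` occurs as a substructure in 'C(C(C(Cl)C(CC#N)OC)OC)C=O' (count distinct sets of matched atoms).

2

[#6][OX2H0][#6] is the SMARTS for an ether: an aliphatic oxygen bridging two carbons with no H on the oxygen.
The molecule carries 2 separate instances of a methoxy ether (-OCH3) meeting every constraint; each maps to a distinct set of atoms, giving 2 matches.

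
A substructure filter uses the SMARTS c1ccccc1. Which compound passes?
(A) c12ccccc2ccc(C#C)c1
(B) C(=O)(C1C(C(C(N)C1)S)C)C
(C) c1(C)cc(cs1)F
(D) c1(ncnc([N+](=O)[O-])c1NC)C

A

c1ccccc1 describes six aromatic carbons in a ring (a benzene ring).
(A) contains the required atom environment, so the pattern matches.
(B) has a methyl group (-CH3) but no six-membered all-carbon aromatic ring is present.
(C) has a methyl group (-CH3) but no six-membered all-carbon aromatic ring is present.
(D) has a methyl group (-CH3) but no six-membered all-carbon aromatic ring is present.
So the answer is (A).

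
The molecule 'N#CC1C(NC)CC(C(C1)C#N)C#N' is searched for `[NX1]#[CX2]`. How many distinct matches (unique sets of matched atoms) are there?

3

[NX1]#[CX2] is the SMARTS for a nitrile: a nitrogen triple-bonded to a two-connected carbon.
The molecule carries 3 separate instances of a nitrile (-C#N) meeting every constraint; each maps to a distinct set of atoms, giving 3 matches.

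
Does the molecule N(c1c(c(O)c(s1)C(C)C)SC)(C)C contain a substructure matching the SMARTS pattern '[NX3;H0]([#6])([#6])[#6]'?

Yes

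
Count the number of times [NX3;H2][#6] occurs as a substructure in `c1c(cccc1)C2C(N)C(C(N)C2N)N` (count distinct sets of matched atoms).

[NX3;H2][#6] is the SMARTS for a primary amine: a trivalent nitrogen with two H attached to carbon.
The molecule carries 4 separate instances of a primary amino group (-NH2) meeting every constraint; each maps to a distinct set of atoms, giving 4 matches.

4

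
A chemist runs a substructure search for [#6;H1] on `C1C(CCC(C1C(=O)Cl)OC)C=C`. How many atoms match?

4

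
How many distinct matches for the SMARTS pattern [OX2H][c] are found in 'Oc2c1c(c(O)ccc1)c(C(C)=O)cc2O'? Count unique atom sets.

3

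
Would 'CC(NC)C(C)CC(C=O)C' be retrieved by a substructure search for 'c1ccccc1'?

No

The pattern c1ccccc1 describes six aromatic carbons in a ring — a benzene ring.
The closest candidate here is a methyl group (-CH3), but no six-membered all-carbon aromatic ring is present. No other fragment satisfies the full query, so there is no match.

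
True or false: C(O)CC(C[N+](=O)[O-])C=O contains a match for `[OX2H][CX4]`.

True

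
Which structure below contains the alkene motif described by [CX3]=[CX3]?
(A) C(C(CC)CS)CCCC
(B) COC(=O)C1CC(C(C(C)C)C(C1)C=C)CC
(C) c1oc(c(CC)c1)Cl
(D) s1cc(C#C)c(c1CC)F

B

[CX3]=[CX3] describes a non-aromatic C=C double bond between two sp2 carbons (an alkene).
(A) has an ethyl group (-CH2CH3) but its C-C bond is a single bond between CX4 carbons, not CX3=CX3.
(B) contains a vinyl group (-CH=CH2), which satisfies every atom and bond constraint.
(C) has an ethyl group (-CH2CH3) but its C-C bond is a single bond between CX4 carbons, not CX3=CX3.
(D) has an ethyl group (-CH2CH3) but its C-C bond is a single bond between CX4 carbons, not CX3=CX3.
So the answer is (B).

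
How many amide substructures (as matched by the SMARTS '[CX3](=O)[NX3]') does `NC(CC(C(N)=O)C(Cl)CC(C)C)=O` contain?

2

[CX3](=O)[NX3] is the SMARTS for an amide: a carbonyl carbon bonded to a trivalent nitrogen.
The molecule carries 2 separate instances of a primary amide (-C(=O)NH2) meeting every constraint; each maps to a distinct set of atoms, giving 2 matches.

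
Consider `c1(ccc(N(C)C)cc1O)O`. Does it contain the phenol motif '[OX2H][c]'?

Yes

The pattern [OX2H][c] describes a hydroxyl oxygen attached to an aromatic carbon — a phenol.
The molecule carries a hydroxyl group (-OH), whose atoms satisfy every constraint of the query, so the pattern matches.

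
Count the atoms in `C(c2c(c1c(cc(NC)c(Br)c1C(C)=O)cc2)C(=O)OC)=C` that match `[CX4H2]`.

0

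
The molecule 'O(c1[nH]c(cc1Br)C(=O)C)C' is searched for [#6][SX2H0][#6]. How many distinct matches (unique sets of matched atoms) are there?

0

[#6][SX2H0][#6] is the SMARTS for a thioether: an aliphatic sulfur bridging two carbons with no H on the sulfur.
The molecule has a methoxy ether (-OCH3), but the bridging atom is O, not S; nothing else fits, so there are 0 matches.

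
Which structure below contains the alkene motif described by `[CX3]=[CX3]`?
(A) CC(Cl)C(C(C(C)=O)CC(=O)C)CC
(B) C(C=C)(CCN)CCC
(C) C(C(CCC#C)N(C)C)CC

B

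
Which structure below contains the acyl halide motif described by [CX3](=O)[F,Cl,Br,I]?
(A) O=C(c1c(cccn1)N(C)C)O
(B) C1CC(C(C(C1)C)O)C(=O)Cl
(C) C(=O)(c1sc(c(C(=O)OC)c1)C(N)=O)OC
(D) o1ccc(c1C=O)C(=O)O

B

[CX3](=O)[F,Cl,Br,I] describes a carbonyl carbon bonded to a halogen (an acyl halide).
(A) has a carboxylic acid group (-C(=O)OH) but the carbonyl is bonded to -OH, not to a halogen.
(B) contains an acyl chloride (-C(=O)Cl), which satisfies every atom and bond constraint.
(C) has a methyl-ester group (-C(=O)OCH3) but the carbonyl is bonded to -O-C, not to a halogen.
(D) has a carboxylic acid group (-C(=O)OH) but the carbonyl is bonded to -OH, not to a halogen.
So the answer is (B).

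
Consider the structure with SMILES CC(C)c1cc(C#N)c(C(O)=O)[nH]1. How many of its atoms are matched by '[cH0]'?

3

Check the 13 heavy atoms by environment: 1× n (aromatic, H1) → no; 3× c (aromatic, H0) → match; 1× c (aromatic, H1) → no; 2× C (H0) → no; 1× O (H0) → no; 1× O (H1) → no; 1× N (H0) → no; 1× C (H1) → no; 2× C (H3) → no.
That gives 3 matching atoms.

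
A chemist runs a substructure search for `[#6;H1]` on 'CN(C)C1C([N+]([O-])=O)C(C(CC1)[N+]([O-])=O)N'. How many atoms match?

4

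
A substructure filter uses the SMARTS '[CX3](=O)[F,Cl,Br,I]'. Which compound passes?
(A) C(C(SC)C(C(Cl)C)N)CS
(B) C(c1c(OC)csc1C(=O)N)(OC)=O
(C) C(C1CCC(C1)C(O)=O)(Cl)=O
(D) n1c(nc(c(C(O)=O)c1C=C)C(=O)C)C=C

C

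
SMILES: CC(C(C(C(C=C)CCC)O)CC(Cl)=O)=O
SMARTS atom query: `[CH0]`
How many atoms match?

2

Check the 16 heavy atoms by environment: 4× C (H2) → no; 4× C (H1) → no; 1× O (H1) → no; 2× C (H0) → match; 2× O (H0) → no; 1× Cl (H0) → no; 2× C (H3) → no.
That gives 2 matching atoms.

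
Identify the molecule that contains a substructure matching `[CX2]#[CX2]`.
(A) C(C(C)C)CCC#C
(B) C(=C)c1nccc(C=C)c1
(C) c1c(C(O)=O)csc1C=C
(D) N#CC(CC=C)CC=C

A

[CX2]#[CX2] describes a carbon-carbon triple bond (an alkyne).
(A) contains an ethynyl group (-C#CH), which satisfies every atom and bond constraint.
(B) has a vinyl group (-CH=CH2) but the C=C is a double bond; both carbons are CX3, not CX2.
(C) has a vinyl group (-CH=CH2) but the C=C is a double bond; both carbons are CX3, not CX2.
(D) has a vinyl group (-CH=CH2) but the C=C is a double bond; both carbons are CX3, not CX2.
So the answer is (A).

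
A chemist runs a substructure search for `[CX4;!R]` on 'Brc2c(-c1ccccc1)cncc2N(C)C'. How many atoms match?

2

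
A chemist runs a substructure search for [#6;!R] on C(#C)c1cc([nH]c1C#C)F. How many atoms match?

Check the 10 heavy atoms by environment: 1× n (aromatic, in 5-ring) → no; 4× c (aromatic, in 5-ring) → no; 1× F (acyclic) → no; 4× C (acyclic) → match.
That gives 4 matching atoms.

4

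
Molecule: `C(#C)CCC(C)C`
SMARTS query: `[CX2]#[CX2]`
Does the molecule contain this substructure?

Yes

The pattern [CX2]#[CX2] describes a carbon-carbon triple bond — an alkyne.
The molecule carries an ethynyl group (-C#CH), whose atoms satisfy every constraint of the query, so the pattern matches.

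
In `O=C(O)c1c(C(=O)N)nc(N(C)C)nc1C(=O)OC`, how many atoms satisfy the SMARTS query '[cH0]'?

4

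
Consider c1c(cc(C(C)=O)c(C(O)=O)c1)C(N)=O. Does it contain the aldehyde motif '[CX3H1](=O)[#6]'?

The pattern [CX3H1](=O)[#6] describes an sp2 carbon with one H, double-bonded to O and single-bonded to carbon — an aldehyde.
The closest candidate here is a carboxylic acid group (-C(=O)OH), but the carbonyl carbon has H0 and is bonded to O, not H1. No other fragment satisfies the full query, so there is no match.

No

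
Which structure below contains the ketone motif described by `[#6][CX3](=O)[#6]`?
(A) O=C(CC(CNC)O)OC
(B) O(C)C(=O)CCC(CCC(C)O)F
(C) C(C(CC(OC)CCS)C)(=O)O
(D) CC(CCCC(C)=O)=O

D

[#6][CX3](=O)[#6] describes a carbonyl carbon (no H) flanked by two carbons (a ketone).
(A) has a methyl-ester group (-C(=O)OCH3) but one neighbour of the carbonyl carbon is O, not C.
(B) has a methyl-ester group (-C(=O)OCH3) but one neighbour of the carbonyl carbon is O, not C.
(C) has a carboxylic acid group (-C(=O)OH) but one neighbour of the carbonyl carbon is O, not C.
(D) contains an acetyl/ketone group (-C(=O)CH3), which satisfies every atom and bond constraint.
So the answer is (D).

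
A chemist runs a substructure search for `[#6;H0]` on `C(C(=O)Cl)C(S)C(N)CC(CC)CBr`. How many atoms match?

The query [#6;H0] means: any carbon with no attached hydrogen.
Check the 14 heavy atoms by environment: 4× C (H2) → no; 3× C (H1) → no; 1× Br (H0) → no; 1× N (H2) → no; 1× S (H1) → no; 1× C (H0) → match; 1× O (H0) → no; 1× Cl (H0) → no; 1× C (H3) → no.
That gives 1 matching atom.

1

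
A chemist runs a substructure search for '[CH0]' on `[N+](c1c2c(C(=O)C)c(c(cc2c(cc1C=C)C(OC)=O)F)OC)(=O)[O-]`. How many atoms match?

The query [CH0] means: aliphatic carbon with no attached hydrogen.
Check the 25 heavy atoms by environment: 8× c (aromatic, H0) → no; 2× c (aromatic, H1) → no; 1× F (H0) → no; 5× O (H0) → no; 3× C (H3) → no; 2× C (H0) → match; 1× N (charge +1, H0) → no; 1× O (charge -1, H0) → no; 1× C (H1) → no; 1× C (H2) → no.
That gives 2 matching atoms.

2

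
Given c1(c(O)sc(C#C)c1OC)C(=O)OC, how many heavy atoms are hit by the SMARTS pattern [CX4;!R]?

2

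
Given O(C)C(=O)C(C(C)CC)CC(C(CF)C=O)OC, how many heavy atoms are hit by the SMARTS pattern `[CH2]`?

3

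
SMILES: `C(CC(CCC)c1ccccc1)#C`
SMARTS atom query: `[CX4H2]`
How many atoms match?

The query [CX4H2] means: sp3 carbon (X4) with exactly two hydrogens.
Check the 13 heavy atoms by environment: 3× C (H2, X4) → match; 1× C (H1, X4) → no; 1× c (aromatic, H0, X3) → no; 5× c (aromatic, H1, X3) → no; 1× C (H0, X2) → no; 1× C (H1, X2) → no; 1× C (H3, X4) → no.
That gives 3 matching atoms.

3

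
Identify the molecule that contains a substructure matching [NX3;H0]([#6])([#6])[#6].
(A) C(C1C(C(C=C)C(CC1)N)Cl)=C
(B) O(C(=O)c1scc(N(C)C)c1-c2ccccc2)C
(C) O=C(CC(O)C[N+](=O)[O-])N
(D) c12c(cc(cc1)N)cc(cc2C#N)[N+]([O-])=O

[NX3;H0]([#6])([#6])[#6] describes a trivalent nitrogen with no H, bonded to three carbons (a tertiary amine).
(A) has a primary amino group (-NH2) but the nitrogen has H2, not H0 with three carbons.
(B) contains a dimethylamino group (-N(CH3)2), which satisfies every atom and bond constraint.
(C) has a primary amide (-C(=O)NH2) but the amide nitrogen has H2 and only one carbon neighbour.
(D) has a primary amino group (-NH2) but the nitrogen has H2, not H0 with three carbons.
So the answer is (B).

B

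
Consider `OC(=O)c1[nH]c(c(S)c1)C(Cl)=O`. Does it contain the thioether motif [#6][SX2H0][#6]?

No

The pattern [#6][SX2H0][#6] describes an aliphatic sulfur bridging two carbons with no H on the sulfur — a thioether.
The closest candidate here is a thiol (-SH), but the sulfur has H1, not H0 bridging two carbons. No other fragment satisfies the full query, so there is no match.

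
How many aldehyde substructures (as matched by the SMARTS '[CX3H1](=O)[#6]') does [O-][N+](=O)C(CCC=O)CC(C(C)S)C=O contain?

2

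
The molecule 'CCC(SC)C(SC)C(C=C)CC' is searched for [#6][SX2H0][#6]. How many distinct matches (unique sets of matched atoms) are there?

[#6][SX2H0][#6] is the SMARTS for a thioether: an aliphatic sulfur bridging two carbons with no H on the sulfur.
The molecule carries 2 separate instances of a methylthio ether (-SCH3) meeting every constraint; each maps to a distinct set of atoms, giving 2 matches.

2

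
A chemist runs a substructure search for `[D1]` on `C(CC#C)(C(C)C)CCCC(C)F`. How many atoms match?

The query [D1] means: atom with exactly one heavy-atom neighbour (degree 1).
Check the 13 heavy atoms by environment: 4× C (D1) → match; 3× C (D3) → no; 5× C (D2) → no; 1× F (D1) → match.
Summing the matching environments: 4 + 1 = 5 matching atoms.

5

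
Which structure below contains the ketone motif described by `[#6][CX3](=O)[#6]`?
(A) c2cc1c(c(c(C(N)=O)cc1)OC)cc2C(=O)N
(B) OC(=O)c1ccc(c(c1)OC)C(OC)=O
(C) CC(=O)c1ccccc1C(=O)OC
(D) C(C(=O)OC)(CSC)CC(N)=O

[#6][CX3](=O)[#6] describes a carbonyl carbon (no H) flanked by two carbons (a ketone).
(A) has a primary amide (-C(=O)NH2) but one neighbour of the carbonyl carbon is N, not C.
(B) has a methyl-ester group (-C(=O)OCH3) but one neighbour of the carbonyl carbon is O, not C.
(C) contains an acetyl/ketone group (-C(=O)CH3), which satisfies every atom and bond constraint.
(D) has a methyl-ester group (-C(=O)OCH3) but one neighbour of the carbonyl carbon is O, not C.
So the answer is (C).

C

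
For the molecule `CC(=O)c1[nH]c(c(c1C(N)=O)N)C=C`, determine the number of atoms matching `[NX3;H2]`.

The query [NX3;H2] means: aliphatic N with 3 total connections, two of them H — an -NH2 nitrogen (amine or amide).
Check the 14 heavy atoms by environment: 1× n (aromatic, H1, X3) → no; 4× c (aromatic, H0, X3) → no; 2× C (H0, X3) → no; 2× O (H0, X1) → no; 1× C (H3, X4) → no; 1× C (H1, X3) → no; 1× C (H2, X3) → no; 2× N (H2, X3) → match.
That gives 2 matching atoms.

2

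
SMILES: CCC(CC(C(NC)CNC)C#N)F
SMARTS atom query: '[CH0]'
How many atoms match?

1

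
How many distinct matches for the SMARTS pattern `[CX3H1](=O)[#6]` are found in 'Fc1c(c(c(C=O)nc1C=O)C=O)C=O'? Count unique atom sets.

[CX3H1](=O)[#6] is the SMARTS for an aldehyde: an sp2 carbon with one H, double-bonded to O and single-bonded to carbon.
The molecule carries 4 separate instances of an aldehyde (-CHO) meeting every constraint; each maps to a distinct set of atoms, giving 4 matches.

4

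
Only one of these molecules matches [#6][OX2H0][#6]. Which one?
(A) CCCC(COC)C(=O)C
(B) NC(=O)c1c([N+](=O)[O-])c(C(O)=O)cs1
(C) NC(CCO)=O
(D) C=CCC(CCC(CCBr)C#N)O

A

[#6][OX2H0][#6] describes an aliphatic oxygen bridging two carbons with no H on the oxygen (an ether).
(A) contains a methoxy ether (-OCH3), which satisfies every atom and bond constraint.
(B) has a carboxylic acid group (-C(=O)OH) but the -OH oxygen has H1; the =O is OX1, not OX2.
(C) has a hydroxyl group (-OH) but the oxygen has H1, not H0 bridging two carbons.
(D) has a hydroxyl group (-OH) but the oxygen has H1, not H0 bridging two carbons.
So the answer is (A).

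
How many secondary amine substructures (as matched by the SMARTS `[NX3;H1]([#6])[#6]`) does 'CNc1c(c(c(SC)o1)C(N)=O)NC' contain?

2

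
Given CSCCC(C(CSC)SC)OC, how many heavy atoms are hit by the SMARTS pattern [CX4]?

The query [CX4] means: C with X4: aliphatic carbon with exactly 4 total connections (bonds + H).
Check the 13 heavy atoms by environment: 9× C (X4) → match; 3× S (X2) → no; 1× O (X2) → no.
That gives 9 matching atoms.

9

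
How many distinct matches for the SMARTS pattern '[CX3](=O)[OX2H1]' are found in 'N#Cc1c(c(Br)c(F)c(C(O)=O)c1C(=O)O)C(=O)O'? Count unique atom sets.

3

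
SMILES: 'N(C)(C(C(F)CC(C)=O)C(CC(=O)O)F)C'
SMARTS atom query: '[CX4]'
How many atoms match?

Check the 16 heavy atoms by environment: 8× C (X4) → match; 1× N (X3) → no; 2× F (X1) → no; 2× C (X3) → no; 2× O (X1) → no; 1× O (X2) → no.
That gives 8 matching atoms.

8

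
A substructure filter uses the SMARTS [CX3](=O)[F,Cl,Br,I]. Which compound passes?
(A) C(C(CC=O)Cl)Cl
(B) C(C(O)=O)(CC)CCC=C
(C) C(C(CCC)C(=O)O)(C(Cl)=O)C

C

[CX3](=O)[F,Cl,Br,I] describes a carbonyl carbon bonded to a halogen (an acyl halide).
(A) has a chloro substituent but the Cl is not on a carbonyl carbon.
(B) has a carboxylic acid group (-C(=O)OH) but the carbonyl is bonded to -OH, not to a halogen.
(C) contains an acyl chloride (-C(=O)Cl), which satisfies every atom and bond constraint.
So the answer is (C).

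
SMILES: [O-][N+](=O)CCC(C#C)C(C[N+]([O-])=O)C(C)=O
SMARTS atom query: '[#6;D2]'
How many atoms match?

The query [#6;D2] means: any carbon bonded to exactly two heavy atoms.
Check the 16 heavy atoms by environment: 4× C (D2) → match; 3× C (D3) → no; 2× C (D1) → no; 2× N (charge +1, D3) → no; 2× O (charge -1, D1) → no; 3× O (D1) → no.
That gives 4 matching atoms.

4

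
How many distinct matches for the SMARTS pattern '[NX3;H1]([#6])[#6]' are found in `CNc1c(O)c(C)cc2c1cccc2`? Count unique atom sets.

1

[NX3;H1]([#6])[#6] is the SMARTS for a secondary amine: a trivalent nitrogen with one H, bonded to two carbons.
Exactly one fragment in the molecule meets all constraints, giving 1 match.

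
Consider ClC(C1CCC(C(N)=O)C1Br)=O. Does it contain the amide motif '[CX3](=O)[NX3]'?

Yes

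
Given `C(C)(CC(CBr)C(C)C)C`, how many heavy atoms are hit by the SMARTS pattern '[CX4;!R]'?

The query [CX4;!R] means: aliphatic carbon with four total connections, not in a ring.
Check the 10 heavy atoms by environment: 9× C (X4, acyclic) → match; 1× Br (X1, acyclic) → no.
That gives 9 matching atoms.

9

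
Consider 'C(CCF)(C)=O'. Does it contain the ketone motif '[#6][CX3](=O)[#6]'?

Yes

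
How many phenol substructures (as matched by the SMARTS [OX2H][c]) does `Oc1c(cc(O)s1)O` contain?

3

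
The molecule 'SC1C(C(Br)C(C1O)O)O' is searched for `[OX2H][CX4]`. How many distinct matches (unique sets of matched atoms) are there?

3

[OX2H][CX4] is the SMARTS for an aliphatic alcohol: a hydroxyl oxygen bound to an sp3 (X4) carbon.
The molecule carries 3 separate instances of a hydroxyl group (-OH) meeting every constraint; each maps to a distinct set of atoms, giving 3 matches.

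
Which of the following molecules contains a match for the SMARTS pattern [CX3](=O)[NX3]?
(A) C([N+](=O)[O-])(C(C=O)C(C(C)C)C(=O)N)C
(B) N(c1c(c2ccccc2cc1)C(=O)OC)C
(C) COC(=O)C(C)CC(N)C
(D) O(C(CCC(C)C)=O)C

A

[CX3](=O)[NX3] describes a carbonyl carbon bonded to a trivalent nitrogen (an amide).
(A) contains a primary amide (-C(=O)NH2), which satisfies every atom and bond constraint.
(B) has a methyl-ester group (-C(=O)OCH3) but the carbonyl is bonded to O, not to an NX3 nitrogen.
(C) has a methyl-ester group (-C(=O)OCH3) but the carbonyl is bonded to O, not to an NX3 nitrogen.
(D) has a methyl-ester group (-C(=O)OCH3) but the carbonyl is bonded to O, not to an NX3 nitrogen.
So the answer is (A).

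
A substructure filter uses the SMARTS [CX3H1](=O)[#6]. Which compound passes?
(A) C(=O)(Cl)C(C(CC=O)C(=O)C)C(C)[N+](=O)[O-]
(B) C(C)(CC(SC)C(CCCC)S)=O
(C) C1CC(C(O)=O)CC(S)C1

[CX3H1](=O)[#6] describes an sp2 carbon with one H, double-bonded to O and single-bonded to carbon (an aldehyde).
(A) contains an aldehyde (-CHO), which satisfies every atom and bond constraint.
(B) has an acetyl/ketone group (-C(=O)CH3) but the carbonyl carbon has H0 (two carbon neighbours), not H1.
(C) has a carboxylic acid group (-C(=O)OH) but the carbonyl carbon has H0 and is bonded to O, not H1.
So the answer is (A).

A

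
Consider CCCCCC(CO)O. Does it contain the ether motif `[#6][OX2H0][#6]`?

The pattern [#6][OX2H0][#6] describes an aliphatic oxygen bridging two carbons with no H on the oxygen — an ether.
The closest candidate here is a hydroxyl group (-OH), but the oxygen has H1, not H0 bridging two carbons. No other fragment satisfies the full query, so there is no match.

No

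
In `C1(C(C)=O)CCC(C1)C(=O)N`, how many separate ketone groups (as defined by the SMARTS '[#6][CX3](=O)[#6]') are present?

[#6][CX3](=O)[#6] is the SMARTS for a ketone: a carbonyl carbon (no H) flanked by two carbons.
Exactly one fragment in the molecule meets all constraints, giving 1 match.

1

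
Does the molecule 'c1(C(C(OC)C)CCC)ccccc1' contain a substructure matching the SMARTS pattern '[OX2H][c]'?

No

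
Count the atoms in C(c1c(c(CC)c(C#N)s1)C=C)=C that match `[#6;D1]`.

The query [#6;D1] means: carbon bonded to exactly one heavy atom.
Check the 13 heavy atoms by environment: 1× s (aromatic, D2) → no; 4× c (aromatic, D3) → no; 4× C (D2) → no; 3× C (D1) → match; 1× N (D1) → no.
That gives 3 matching atoms.

3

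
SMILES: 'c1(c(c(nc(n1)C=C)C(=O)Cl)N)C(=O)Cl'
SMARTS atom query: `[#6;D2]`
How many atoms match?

1

The query [#6;D2] means: any carbon bonded to exactly two heavy atoms.
Check the 15 heavy atoms by environment: 2× n (aromatic, D2) → no; 4× c (aromatic, D3) → no; 2× C (D3) → no; 2× O (D1) → no; 2× Cl (D1) → no; 1× C (D2) → match; 1× C (D1) → no; 1× N (D1) → no.
That gives 1 matching atom.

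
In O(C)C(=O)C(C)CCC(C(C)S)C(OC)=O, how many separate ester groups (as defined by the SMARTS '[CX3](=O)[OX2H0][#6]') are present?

2

[CX3](=O)[OX2H0][#6] is the SMARTS for an ester: a carbonyl carbon bonded to an oxygen that is itself bonded to carbon (no H on that O).
The molecule carries 2 separate instances of a methyl-ester group (-C(=O)OCH3) meeting every constraint; each maps to a distinct set of atoms, giving 2 matches.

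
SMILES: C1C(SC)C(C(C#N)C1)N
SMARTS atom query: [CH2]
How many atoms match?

2

The query [CH2] means: aliphatic carbon with exactly two hydrogens.
Check the 10 heavy atoms by environment: 3× C (H1) → no; 2× C (H2) → match; 1× S (H0) → no; 1× C (H3) → no; 1× C (H0) → no; 1× N (H0) → no; 1× N (H2) → no.
That gives 2 matching atoms.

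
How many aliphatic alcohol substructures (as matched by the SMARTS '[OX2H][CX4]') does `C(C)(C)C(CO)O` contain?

[OX2H][CX4] is the SMARTS for an aliphatic alcohol: a hydroxyl oxygen bound to an sp3 (X4) carbon.
The molecule carries 2 separate instances of a hydroxyl group (-OH) meeting every constraint; each maps to a distinct set of atoms, giving 2 matches.

2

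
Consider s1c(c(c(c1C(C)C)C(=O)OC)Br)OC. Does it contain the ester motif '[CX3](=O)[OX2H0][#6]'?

Yes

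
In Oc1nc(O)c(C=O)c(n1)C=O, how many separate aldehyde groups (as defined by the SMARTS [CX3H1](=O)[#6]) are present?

2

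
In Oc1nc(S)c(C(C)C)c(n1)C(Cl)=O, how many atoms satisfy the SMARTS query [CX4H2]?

0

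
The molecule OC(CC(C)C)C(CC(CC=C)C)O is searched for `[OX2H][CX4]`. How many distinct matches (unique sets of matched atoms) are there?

[OX2H][CX4] is the SMARTS for an aliphatic alcohol: a hydroxyl oxygen bound to an sp3 (X4) carbon.
The molecule carries 2 separate instances of a hydroxyl group (-OH) meeting every constraint; each maps to a distinct set of atoms, giving 2 matches.

2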